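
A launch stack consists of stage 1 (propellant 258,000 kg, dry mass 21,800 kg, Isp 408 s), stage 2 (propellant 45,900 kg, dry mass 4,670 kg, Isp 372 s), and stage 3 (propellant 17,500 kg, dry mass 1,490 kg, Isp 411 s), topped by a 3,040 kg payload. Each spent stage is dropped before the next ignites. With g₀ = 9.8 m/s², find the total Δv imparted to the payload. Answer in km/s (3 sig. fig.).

Δv ≈ 15.3 km/s

Ignition mass of stage 1 = 258,000+21,800 + 45,900+4,670 + 17,500+1,490 + 3,040 = 352,400 kg.
Stage 1: m₀ = 352,400 kg, m_f = 352,400 − 258,000 = 94,400 kg; Δv = 408×9.8×ln(3.733) = 3998.4×1.3172 ≈ 5267 m/s.
Stage 2: m₀ = 72,600 kg, m_f = 72,600 − 45,900 = 26,700 kg; Δv = 372×9.8×ln(2.719) = 3645.6×1.0003 ≈ 3647 m/s.
Stage 3: m₀ = 22,030 kg, m_f = 22,030 − 17,500 = 4,530 kg; Δv = 411×9.8×ln(4.863) = 4027.8×1.5817 ≈ 6371 m/s.
Total Δv = 5267 + 3647 + 6371 = 15285 m/s.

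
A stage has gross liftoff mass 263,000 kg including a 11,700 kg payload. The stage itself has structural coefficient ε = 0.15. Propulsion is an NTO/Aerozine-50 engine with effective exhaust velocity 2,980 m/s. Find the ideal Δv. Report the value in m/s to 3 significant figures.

Δv ≈ 4980 m/s

Stage wet mass = m₀ − payload = 263,000 − 11,700 = 251,300 kg.
Stage dry mass = ε × stage wet mass = 0.15 × 251,300 = 37,695 kg.
Burnout mass m_f = stage dry + payload = 37,695 + 11,700 = 49,395 kg.
From the ideal rocket equation, Δv = v_e · ln(263,000/49,395) = 2980.0 × ln(5.324) = 2980.0 × 1.6723 ≈ 4983 m/s.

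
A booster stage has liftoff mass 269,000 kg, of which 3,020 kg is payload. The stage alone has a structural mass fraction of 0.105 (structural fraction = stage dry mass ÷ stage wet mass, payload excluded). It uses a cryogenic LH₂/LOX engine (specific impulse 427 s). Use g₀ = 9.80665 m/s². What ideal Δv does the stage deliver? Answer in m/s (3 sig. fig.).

Stage wet mass = m₀ − payload = 269,000 − 3,020 = 265,980 kg.
Stage dry mass = ε × stage wet mass = 0.105 × 265,980 = 27,927.9 kg.
Burnout mass m_f = stage dry + payload = 27,927.9 + 3,020 = 30,947.9 kg.
v_e = Isp · g₀ = 427 × 9.80665 = 4187.4 m/s.
By the Tsiolkovsky rocket equation, Δv = v_e · ln(269,000/30,947.9) = 4187.4 × ln(8.692) = 4187.4 × 2.1624 ≈ 9055 m/s.

Δv ≈ 9050 m/s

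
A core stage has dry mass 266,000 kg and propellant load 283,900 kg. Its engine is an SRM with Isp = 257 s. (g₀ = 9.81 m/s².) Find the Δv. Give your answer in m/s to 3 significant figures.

Δv ≈ 1830 m/s

v_e = Isp · g₀ = 257 × 9.81 = 2521.2 m/s.
m₀ = m_dry + m_prop = 266,000 + 283,900 = 549,900 kg.
From the ideal rocket equation, Δv = v_e · ln(m₀/m_f) = 2521.2 × ln(2.067) = 2521.2 × 0.7262 ≈ 1831.0 m/s.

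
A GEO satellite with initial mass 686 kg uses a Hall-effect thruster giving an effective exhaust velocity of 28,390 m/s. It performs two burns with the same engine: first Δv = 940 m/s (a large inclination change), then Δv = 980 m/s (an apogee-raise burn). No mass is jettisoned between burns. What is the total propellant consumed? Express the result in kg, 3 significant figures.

After the first burn: m = 686 × exp(−940/28390.0) = 686 × 0.96743 = 663.657 kg.
After the second burn: m = 663.657 × exp(−980/28390.0) = 663.657 × 0.96607 = 641.139 kg.
Total propellant = m₀ − m_final = 686 − 641.139 = 44.861 kg.

total propellant consumed ≈ 44.9 kg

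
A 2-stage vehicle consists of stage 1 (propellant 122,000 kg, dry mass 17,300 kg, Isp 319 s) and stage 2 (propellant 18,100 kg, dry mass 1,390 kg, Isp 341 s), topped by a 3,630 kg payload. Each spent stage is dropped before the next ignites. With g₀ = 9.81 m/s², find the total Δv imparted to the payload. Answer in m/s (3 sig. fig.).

Δv ≈ 9460 m/s

Ignition mass of stage 1 = 122,000+17,300 + 18,100+1,390 + 3,630 = 162,420 kg.
Stage 1: m₀ = 162,420 kg, m_f = 162,420 − 122,000 = 40,420 kg; Δv = 319×9.81×ln(4.018) = 3129.4×1.3909 ≈ 4353 m/s.
Stage 2: m₀ = 23,120 kg, m_f = 23,120 − 18,100 = 5,020 kg; Δv = 341×9.81×ln(4.606) = 3345.2×1.5273 ≈ 5109 m/s.
Total Δv = 4353 + 5109 = 9462 m/s.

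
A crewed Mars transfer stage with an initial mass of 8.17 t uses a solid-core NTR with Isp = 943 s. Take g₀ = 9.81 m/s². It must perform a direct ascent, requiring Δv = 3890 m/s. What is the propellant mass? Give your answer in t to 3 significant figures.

propellant mass ≈ 2.80 t

v_e = Isp · g₀ = 943 × 9.81 = 9250.8 m/s.
Using Δv = v_e ln(m₀/m_f): m₀/m_f = exp(Δv / v_e) = exp(3890 / 9250.8) = exp(0.4205) = 1.5227.
m_f = 8.17 / 1.5227 = 5.36547 t, so propellant = m₀ − m_f = 8.17 − 5.36547 = 2.80453 t.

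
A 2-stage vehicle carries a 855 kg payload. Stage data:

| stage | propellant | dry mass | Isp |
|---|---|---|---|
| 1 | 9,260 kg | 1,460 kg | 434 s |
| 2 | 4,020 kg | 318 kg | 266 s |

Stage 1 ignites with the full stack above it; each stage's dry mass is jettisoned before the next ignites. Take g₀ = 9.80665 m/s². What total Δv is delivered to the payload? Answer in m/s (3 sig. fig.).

Ignition mass of stage 1 = 9,260+1,460 + 4,020+318 + 855 = 15,913 kg.
Stage 1: m₀ = 15,913 kg, m_f = 15,913 − 9,260 = 6,653 kg; Δv = 434×9.80665×ln(2.392) = 4256.1×0.8721 ≈ 3712 m/s.
Stage 2: m₀ = 5,193 kg, m_f = 5,193 − 4,020 = 1,173 kg; Δv = 266×9.80665×ln(4.427) = 2608.6×1.4877 ≈ 3881 m/s.
Total Δv = 3712 + 3881 = 7593 m/s.

Δv ≈ 7590 m/s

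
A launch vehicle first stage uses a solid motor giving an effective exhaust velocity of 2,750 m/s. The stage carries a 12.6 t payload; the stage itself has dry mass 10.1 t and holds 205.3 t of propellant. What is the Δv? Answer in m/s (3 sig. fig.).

m₀ = payload + dry + propellant = 12.6 + 10.1 + 205.3 = 228 t.
m_f = payload + dry = 12.6 + 10.1 = 22.7 t.
From the ideal rocket equation, Δv = v_e · ln(m₀/m_f) = 2750.0 × ln(10.04) = 2750.0 × 2.3070 ≈ 6344.2 m/s.

Δv ≈ 6340 m/s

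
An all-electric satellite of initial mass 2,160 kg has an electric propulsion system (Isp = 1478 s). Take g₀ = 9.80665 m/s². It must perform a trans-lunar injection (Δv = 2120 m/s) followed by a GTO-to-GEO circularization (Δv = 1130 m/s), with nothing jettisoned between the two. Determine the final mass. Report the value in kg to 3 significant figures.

v_e = Isp · g₀ = 1478 × 9.80665 = 14494.2 m/s.
After the first burn: m = 2160 × exp(−2120/14494.2) = 2160 × 0.86393 = 1,866.09 kg.
After the second burn: m = 1,866.09 × exp(−1130/14494.2) = 1,866.09 × 0.92500 = 1,726.13 kg.

final mass ≈ 1730 kg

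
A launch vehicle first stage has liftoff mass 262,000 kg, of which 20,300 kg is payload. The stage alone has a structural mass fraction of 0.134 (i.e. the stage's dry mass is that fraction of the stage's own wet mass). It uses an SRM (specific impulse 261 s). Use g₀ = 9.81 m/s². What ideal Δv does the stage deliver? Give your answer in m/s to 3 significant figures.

Δv ≈ 4110 m/s

Stage wet mass = m₀ − payload = 262,000 − 20,300 = 241,700 kg.
Stage dry mass = ε × stage wet mass = 0.134 × 241,700 = 32,387.8 kg.
Burnout mass m_f = stage dry + payload = 32,387.8 + 20,300 = 52,687.8 kg.
v_e = Isp · g₀ = 261 × 9.81 = 2560.4 m/s.
Rocket equation: Δv = v_e · ln(262,000/52,687.8) = 2560.4 × ln(4.973) = 2560.4 × 1.6040 ≈ 4107 m/s.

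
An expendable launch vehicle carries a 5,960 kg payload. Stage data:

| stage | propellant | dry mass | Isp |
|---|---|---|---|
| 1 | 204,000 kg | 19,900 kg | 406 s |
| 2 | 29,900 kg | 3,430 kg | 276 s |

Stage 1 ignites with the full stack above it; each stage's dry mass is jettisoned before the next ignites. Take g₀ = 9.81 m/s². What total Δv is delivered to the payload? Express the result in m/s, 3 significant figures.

Ignition mass of stage 1 = 204,000+19,900 + 29,900+3,430 + 5,960 = 263,190 kg.
Stage 1: m₀ = 263,190 kg, m_f = 263,190 − 204,000 = 59,190 kg; Δv = 406×9.81×ln(4.447) = 3982.9×1.4921 ≈ 5943 m/s.
Stage 2: m₀ = 39,290 kg, m_f = 39,290 − 29,900 = 9,390 kg; Δv = 276×9.81×ln(4.184) = 2707.6×1.4313 ≈ 3875 m/s.
Total Δv = 5943 + 3875 = 9818 m/s.

Δv ≈ 9820 m/s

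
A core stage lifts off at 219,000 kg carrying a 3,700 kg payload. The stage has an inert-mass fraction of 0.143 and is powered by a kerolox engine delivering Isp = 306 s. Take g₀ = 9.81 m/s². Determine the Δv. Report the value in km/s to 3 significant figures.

Stage wet mass = m₀ − payload = 219,000 − 3,700 = 215,300 kg.
Stage dry mass = ε × stage wet mass = 0.143 × 215,300 = 30,787.9 kg.
Burnout mass m_f = stage dry + payload = 30,787.9 + 3,700 = 34,487.9 kg.
v_e = Isp · g₀ = 306 × 9.81 = 3001.9 m/s.
From the ideal rocket equation, Δv = v_e · ln(219,000/34,487.9) = 3001.9 × ln(6.35) = 3001.9 × 1.8485 ≈ 5549 m/s.

Δv ≈ 5.55 km/s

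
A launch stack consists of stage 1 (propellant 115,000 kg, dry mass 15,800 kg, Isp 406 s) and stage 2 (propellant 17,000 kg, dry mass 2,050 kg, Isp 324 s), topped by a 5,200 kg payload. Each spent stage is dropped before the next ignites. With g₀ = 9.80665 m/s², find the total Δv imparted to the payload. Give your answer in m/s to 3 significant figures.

Ignition mass of stage 1 = 115,000+15,800 + 17,000+2,050 + 5,200 = 155,050 kg.
Stage 1: m₀ = 155,050 kg, m_f = 155,050 − 115,000 = 40,050 kg; Δv = 406×9.80665×ln(3.871) = 3981.5×1.3536 ≈ 5389 m/s.
Stage 2: m₀ = 24,250 kg, m_f = 24,250 − 17,000 = 7,250 kg; Δv = 324×9.80665×ln(3.345) = 3177.4×1.2074 ≈ 3836 m/s.
Total Δv = 5389 + 3836 = 9225 m/s.

Δv ≈ 9230 m/s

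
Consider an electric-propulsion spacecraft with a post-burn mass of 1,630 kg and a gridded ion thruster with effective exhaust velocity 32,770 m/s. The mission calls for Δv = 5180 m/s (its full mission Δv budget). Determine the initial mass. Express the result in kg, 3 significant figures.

initial mass ≈ 1910 kg

Using Δv = v_e ln(m₀/m_f): m₀/m_f = exp(Δv / v_e) = exp(5180 / 32770.0) = exp(0.1581) = 1.1712.
m₀ = m_f × 1.1712 = 1,630 × 1.1712 = 1,909.06 kg.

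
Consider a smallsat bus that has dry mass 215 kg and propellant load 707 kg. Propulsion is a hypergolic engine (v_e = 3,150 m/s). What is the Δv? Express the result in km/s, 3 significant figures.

Δv ≈ 4.59 km/s

m₀ = m_dry + m_prop = 215 + 707 = 922 kg.
Δv = v_e · ln(m₀/m_f) = 3150.0 × ln(4.288) = 3150.0 × 1.4559 ≈ 4586.1 m/s.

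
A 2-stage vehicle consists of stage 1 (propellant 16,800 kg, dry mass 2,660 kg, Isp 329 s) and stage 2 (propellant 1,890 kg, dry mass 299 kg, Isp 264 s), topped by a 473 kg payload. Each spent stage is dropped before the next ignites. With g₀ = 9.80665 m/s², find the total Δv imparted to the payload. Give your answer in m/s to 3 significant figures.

Ignition mass of stage 1 = 16,800+2,660 + 1,890+299 + 473 = 22,122 kg.
Stage 1: m₀ = 22,122 kg, m_f = 22,122 − 16,800 = 5,322 kg; Δv = 329×9.80665×ln(4.157) = 3226.4×1.4247 ≈ 4597 m/s.
Stage 2: m₀ = 2,662 kg, m_f = 2,662 − 1,890 = 772 kg; Δv = 264×9.80665×ln(3.448) = 2589.0×1.2378 ≈ 3205 m/s.
Total Δv = 4597 + 3205 = 7802 m/s.

Δv ≈ 7800 m/s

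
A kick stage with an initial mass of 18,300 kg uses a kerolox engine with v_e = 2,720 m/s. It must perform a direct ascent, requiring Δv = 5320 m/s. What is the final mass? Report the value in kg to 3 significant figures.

final mass ≈ 2590 kg

m₀/m_f = exp(Δv / v_e) = exp(5320 / 2720.0) = exp(1.9559) = 7.0702.
m_f = m₀ / 7.0702 = 18,300 / 7.0702 = 2,588.33 kg.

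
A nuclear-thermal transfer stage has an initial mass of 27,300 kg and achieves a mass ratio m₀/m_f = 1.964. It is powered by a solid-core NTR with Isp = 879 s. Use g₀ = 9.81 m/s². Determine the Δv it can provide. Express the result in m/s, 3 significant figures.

Δv ≈ 5820 m/s

v_e = Isp · g₀ = 879 × 9.81 = 8623.0 m/s.
By the Tsiolkovsky rocket equation, Δv = v_e · ln(1.964) = 8623.0 × 0.6750 ≈ 5820.4 m/s.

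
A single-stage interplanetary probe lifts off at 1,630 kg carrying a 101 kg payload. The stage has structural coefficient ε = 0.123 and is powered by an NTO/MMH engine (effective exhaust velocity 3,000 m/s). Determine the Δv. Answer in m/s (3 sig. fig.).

Stage wet mass = m₀ − payload = 1,630 − 101 = 1,529 kg.
Stage dry mass = ε × stage wet mass = 0.123 × 1,529 = 188.067 kg.
Burnout mass m_f = stage dry + payload = 188.067 + 101 = 289.067 kg.
Using Δv = v_e ln(m₀/m_f): Δv = v_e · ln(1,630/289.067) = 3000.0 × ln(5.639) = 3000.0 × 1.7297 ≈ 5189 m/s.

Δv ≈ 5190 m/s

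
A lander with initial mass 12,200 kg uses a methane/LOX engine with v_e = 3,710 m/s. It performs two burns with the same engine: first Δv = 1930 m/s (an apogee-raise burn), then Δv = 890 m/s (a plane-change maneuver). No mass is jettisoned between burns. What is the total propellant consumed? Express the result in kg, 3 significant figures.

After the first burn: m = 12200 × exp(−1930/3710.0) = 12200 × 0.59439 = 7,251.56 kg.
After the second burn: m = 7,251.56 × exp(−890/3710.0) = 7,251.56 × 0.78671 = 5,704.87 kg.
Total propellant = m₀ − m_final = 12200 − 5,704.87 = 6,495.13 kg.

total propellant consumed ≈ 6500 kg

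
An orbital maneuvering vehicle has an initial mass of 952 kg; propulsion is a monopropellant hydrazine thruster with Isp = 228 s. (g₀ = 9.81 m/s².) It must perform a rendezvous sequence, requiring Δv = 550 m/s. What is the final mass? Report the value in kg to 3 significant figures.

final mass ≈ 744 kg

v_e = Isp · g₀ = 228 × 9.81 = 2236.7 m/s.
From the ideal rocket equation, m₀/m_f = exp(Δv / v_e) = exp(550 / 2236.7) = exp(0.2459) = 1.2788.
m_f = m₀ / 1.2788 = 952 / 1.2788 = 744.448 kg.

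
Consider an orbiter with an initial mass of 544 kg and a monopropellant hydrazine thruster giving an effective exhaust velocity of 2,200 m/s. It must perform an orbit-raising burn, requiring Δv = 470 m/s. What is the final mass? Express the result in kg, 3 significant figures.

final mass ≈ 439 kg

m₀/m_f = exp(Δv / v_e) = exp(470 / 2200.0) = exp(0.2136) = 1.2382.
m_f = m₀ / 1.2382 = 544 / 1.2382 = 439.347 kg.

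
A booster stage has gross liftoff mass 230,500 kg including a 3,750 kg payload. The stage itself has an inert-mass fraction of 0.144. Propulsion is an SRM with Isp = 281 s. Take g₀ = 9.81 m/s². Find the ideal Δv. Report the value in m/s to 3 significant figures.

Δv ≈ 5090 m/s

Stage wet mass = m₀ − payload = 230,500 − 3,750 = 226,750 kg.
Stage dry mass = ε × stage wet mass = 0.144 × 226,750 = 32,652 kg.
Burnout mass m_f = stage dry + payload = 32,652 + 3,750 = 36,402 kg.
v_e = Isp · g₀ = 281 × 9.81 = 2756.6 m/s.
Δv = v_e · ln(230,500/36,402) = 2756.6 × ln(6.332) = 2756.6 × 1.8456 ≈ 5088 m/s.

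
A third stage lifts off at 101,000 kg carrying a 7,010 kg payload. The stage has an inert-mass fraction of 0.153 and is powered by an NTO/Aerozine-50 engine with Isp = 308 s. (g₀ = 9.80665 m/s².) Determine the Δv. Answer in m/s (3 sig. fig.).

Stage wet mass = m₀ − payload = 101,000 − 7,010 = 93,990 kg.
Stage dry mass = ε × stage wet mass = 0.153 × 93,990 = 14,380.5 kg.
Burnout mass m_f = stage dry + payload = 14,380.5 + 7,010 = 21,390.5 kg.
v_e = Isp · g₀ = 308 × 9.80665 = 3020.4 m/s.
Δv = v_e · ln(101,000/21,390.5) = 3020.4 × ln(4.722) = 3020.4 × 1.5522 ≈ 4688 m/s.

Δv ≈ 4690 m/s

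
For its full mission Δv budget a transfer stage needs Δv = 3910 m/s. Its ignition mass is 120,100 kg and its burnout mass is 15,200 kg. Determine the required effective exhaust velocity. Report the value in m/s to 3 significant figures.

v_e ≈ 1890 m/s

ln(m₀/m_f) = ln(120100/15200) = ln(7.901) = 2.0670.
Rocket equation: v_e = Δv / ln(m₀/m_f) = 3910 / 2.0670 = 1891.6 m/s.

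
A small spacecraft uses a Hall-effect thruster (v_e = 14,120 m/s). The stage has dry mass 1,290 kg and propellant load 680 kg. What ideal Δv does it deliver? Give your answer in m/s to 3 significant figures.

Δv ≈ 5980 m/s

m₀ = m_dry + m_prop = 1,290 + 680 = 1,970 kg.
Δv = v_e · ln(m₀/m_f) = 14120.0 × ln(1.527) = 14120.0 × 0.4234 ≈ 5978.3 m/s.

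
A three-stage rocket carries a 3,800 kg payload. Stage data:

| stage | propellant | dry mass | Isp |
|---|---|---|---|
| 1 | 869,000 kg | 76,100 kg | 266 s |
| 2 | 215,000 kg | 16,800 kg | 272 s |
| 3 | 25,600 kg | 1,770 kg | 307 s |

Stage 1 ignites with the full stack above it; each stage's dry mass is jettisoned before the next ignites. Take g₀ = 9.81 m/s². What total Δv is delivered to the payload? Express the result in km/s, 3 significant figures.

Ignition mass of stage 1 = 869,000+76,100 + 215,000+16,800 + 25,600+1,770 + 3,800 = 1,208,070 kg.
Stage 1: m₀ = 1,208,070 kg, m_f = 1,208,070 − 869,000 = 339,070 kg; Δv = 266×9.81×ln(3.563) = 2609.5×1.2706 ≈ 3316 m/s.
Stage 2: m₀ = 262,970 kg, m_f = 262,970 − 215,000 = 47,970 kg; Δv = 272×9.81×ln(5.482) = 2668.3×1.7015 ≈ 4540 m/s.
Stage 3: m₀ = 31,170 kg, m_f = 31,170 − 25,600 = 5,570 kg; Δv = 307×9.81×ln(5.596) = 3011.7×1.7221 ≈ 5186 m/s.
Total Δv = 3316 + 4540 + 5186 = 13042 m/s.

Δv ≈ 13.0 km/s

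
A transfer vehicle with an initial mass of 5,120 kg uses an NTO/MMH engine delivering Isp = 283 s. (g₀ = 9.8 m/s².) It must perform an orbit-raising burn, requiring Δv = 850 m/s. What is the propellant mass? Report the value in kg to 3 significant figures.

v_e = Isp · g₀ = 283 × 9.8 = 2773.4 m/s.
Using Δv = v_e ln(m₀/m_f): m₀/m_f = exp(Δv / v_e) = exp(850 / 2773.4) = exp(0.3065) = 1.3586.
m_f = 5,120 / 1.3586 = 3,768.59 kg, so propellant = m₀ − m_f = 5,120 − 3,768.59 = 1,351.41 kg.

propellant mass ≈ 1350 kg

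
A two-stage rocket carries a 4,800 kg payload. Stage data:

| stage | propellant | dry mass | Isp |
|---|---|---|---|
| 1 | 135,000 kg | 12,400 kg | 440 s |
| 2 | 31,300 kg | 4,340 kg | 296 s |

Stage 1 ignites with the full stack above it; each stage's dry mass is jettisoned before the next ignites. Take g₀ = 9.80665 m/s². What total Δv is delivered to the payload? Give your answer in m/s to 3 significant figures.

Δv ≈ 9790 m/s

Ignition mass of stage 1 = 135,000+12,400 + 31,300+4,340 + 4,800 = 187,840 kg.
Stage 1: m₀ = 187,840 kg, m_f = 187,840 − 135,000 = 52,840 kg; Δv = 440×9.80665×ln(3.555) = 4314.9×1.2683 ≈ 5473 m/s.
Stage 2: m₀ = 40,440 kg, m_f = 40,440 − 31,300 = 9,140 kg; Δv = 296×9.80665×ln(4.425) = 2902.8×1.4872 ≈ 4317 m/s.
Total Δv = 5473 + 4317 = 9790 m/s.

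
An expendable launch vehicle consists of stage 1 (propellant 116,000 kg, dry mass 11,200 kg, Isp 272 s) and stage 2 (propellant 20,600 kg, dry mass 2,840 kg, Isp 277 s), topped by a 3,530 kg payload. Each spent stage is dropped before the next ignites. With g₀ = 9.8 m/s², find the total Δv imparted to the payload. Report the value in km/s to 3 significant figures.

Δv ≈ 7.64 km/s

Ignition mass of stage 1 = 116,000+11,200 + 20,600+2,840 + 3,530 = 154,170 kg.
Stage 1: m₀ = 154,170 kg, m_f = 154,170 − 116,000 = 38,170 kg; Δv = 272×9.8×ln(4.039) = 2665.6×1.3960 ≈ 3721 m/s.
Stage 2: m₀ = 26,970 kg, m_f = 26,970 − 20,600 = 6,370 kg; Δv = 277×9.8×ln(4.234) = 2714.6×1.4431 ≈ 3918 m/s.
Total Δv = 3721 + 3918 = 7639 m/s.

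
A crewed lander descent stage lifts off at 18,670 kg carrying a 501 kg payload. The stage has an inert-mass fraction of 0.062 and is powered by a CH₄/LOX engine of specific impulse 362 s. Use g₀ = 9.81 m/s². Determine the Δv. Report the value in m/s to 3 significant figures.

Stage wet mass = m₀ − payload = 18,670 − 501 = 18,169 kg.
Stage dry mass = ε × stage wet mass = 0.062 × 18,169 = 1,126.48 kg.
Burnout mass m_f = stage dry + payload = 1,126.48 + 501 = 1,627.48 kg.
v_e = Isp · g₀ = 362 × 9.81 = 3551.2 m/s.
From the ideal rocket equation, Δv = v_e · ln(18,670/1,627.48) = 3551.2 × ln(11.47) = 3551.2 × 2.4399 ≈ 8665 m/s.

Δv ≈ 8660 m/s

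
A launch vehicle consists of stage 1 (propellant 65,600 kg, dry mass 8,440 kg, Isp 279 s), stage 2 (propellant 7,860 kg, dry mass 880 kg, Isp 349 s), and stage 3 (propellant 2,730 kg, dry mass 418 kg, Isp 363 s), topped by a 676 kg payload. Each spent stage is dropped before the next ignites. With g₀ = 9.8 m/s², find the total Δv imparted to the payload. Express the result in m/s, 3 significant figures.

Δv ≈ 11700 m/s

Ignition mass of stage 1 = 65,600+8,440 + 7,860+880 + 2,730+418 + 676 = 86,604 kg.
Stage 1: m₀ = 86,604 kg, m_f = 86,604 − 65,600 = 21,004 kg; Δv = 279×9.8×ln(4.123) = 2734.2×1.4166 ≈ 3873 m/s.
Stage 2: m₀ = 12,564 kg, m_f = 12,564 − 7,860 = 4,704 kg; Δv = 349×9.8×ln(2.671) = 3420.2×0.9824 ≈ 3360 m/s.
Stage 3: m₀ = 3,824 kg, m_f = 3,824 − 2,730 = 1,094 kg; Δv = 363×9.8×ln(3.495) = 3557.4×1.2515 ≈ 4452 m/s.
Total Δv = 3873 + 3360 + 4452 = 11685 m/s.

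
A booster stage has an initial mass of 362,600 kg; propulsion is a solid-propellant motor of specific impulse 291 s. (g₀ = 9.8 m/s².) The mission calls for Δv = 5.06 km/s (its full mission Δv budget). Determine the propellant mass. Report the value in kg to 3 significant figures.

propellant mass ≈ 301000 kg

v_e = Isp · g₀ = 291 × 9.8 = 2851.8 m/s.
m₀/m_f = exp(Δv / v_e) = exp(5060 / 2851.8) = exp(1.7743) = 5.8963.
m_f = 362,600 / 5.8963 = 61,496.2 kg, so propellant = m₀ − m_f = 362,600 − 61,496.2 = 301,103.8 kg.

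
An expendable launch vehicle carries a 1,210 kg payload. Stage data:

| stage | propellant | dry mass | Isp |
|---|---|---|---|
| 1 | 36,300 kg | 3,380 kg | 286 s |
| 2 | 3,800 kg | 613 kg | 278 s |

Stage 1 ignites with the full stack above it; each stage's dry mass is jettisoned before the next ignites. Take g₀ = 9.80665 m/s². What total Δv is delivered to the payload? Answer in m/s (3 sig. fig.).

Δv ≈ 7600 m/s

Ignition mass of stage 1 = 36,300+3,380 + 3,800+613 + 1,210 = 45,303 kg.
Stage 1: m₀ = 45,303 kg, m_f = 45,303 − 36,300 = 9,003 kg; Δv = 286×9.80665×ln(5.032) = 2804.7×1.6158 ≈ 4532 m/s.
Stage 2: m₀ = 5,623 kg, m_f = 5,623 − 3,800 = 1,823 kg; Δv = 278×9.80665×ln(3.084) = 2726.2×1.1264 ≈ 3071 m/s.
Total Δv = 4532 + 3071 = 7603 m/s.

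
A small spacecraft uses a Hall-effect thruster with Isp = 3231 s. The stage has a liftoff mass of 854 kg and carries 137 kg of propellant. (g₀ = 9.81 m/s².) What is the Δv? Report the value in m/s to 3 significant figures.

v_e = Isp · g₀ = 3231 × 9.81 = 31696.1 m/s.
m_f = m₀ − m_prop = 854 − 137 = 717 kg.
Δv = v_e · ln(m₀/m_f) = 31696.1 × ln(1.191) = 31696.1 × 0.1749 ≈ 5542.2 m/s.

Δv ≈ 5540 m/s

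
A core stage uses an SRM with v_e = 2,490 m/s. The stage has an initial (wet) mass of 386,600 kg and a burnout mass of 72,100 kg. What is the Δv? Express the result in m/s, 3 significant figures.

Δv ≈ 4180 m/s

Δv = v_e · ln(m₀/m_f) = 2490.0 × ln(5.362) = 2490.0 × 1.6793 ≈ 4181.5 m/s.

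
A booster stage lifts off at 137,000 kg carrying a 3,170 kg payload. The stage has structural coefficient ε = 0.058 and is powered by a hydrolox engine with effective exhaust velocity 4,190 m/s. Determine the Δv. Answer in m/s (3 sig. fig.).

Δv ≈ 10600 m/s

Stage wet mass = m₀ − payload = 137,000 − 3,170 = 133,830 kg.
Stage dry mass = ε × stage wet mass = 0.058 × 133,830 = 7,762.14 kg.
Burnout mass m_f = stage dry + payload = 7,762.14 + 3,170 = 10,932.14 kg.
Δv = v_e · ln(137,000/10,932.14) = 4190.0 × ln(12.53) = 4190.0 × 2.5283 ≈ 10593 m/s.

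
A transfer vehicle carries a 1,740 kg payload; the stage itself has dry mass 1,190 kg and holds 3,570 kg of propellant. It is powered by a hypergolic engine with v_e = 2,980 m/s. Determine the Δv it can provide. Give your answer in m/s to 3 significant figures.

m₀ = payload + dry + propellant = 1,740 + 1,190 + 3,570 = 6,500 kg.
m_f = payload + dry = 1,740 + 1,190 = 2,930 kg.
Using Δv = v_e ln(m₀/m_f): Δv = v_e · ln(m₀/m_f) = 2980.0 × ln(2.218) = 2980.0 × 0.7968 ≈ 2374.5 m/s.

Δv ≈ 2370 m/s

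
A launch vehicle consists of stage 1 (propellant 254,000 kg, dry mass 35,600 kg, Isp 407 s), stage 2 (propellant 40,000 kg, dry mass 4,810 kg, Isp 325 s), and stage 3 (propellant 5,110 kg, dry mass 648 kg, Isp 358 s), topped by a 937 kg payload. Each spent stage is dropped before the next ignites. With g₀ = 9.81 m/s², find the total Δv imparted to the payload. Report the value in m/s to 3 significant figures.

Δv ≈ 15300 m/s

Ignition mass of stage 1 = 254,000+35,600 + 40,000+4,810 + 5,110+648 + 937 = 341,105 kg.
Stage 1: m₀ = 341,105 kg, m_f = 341,105 − 254,000 = 87,105 kg; Δv = 407×9.81×ln(3.916) = 3992.7×1.3651 ≈ 5450 m/s.
Stage 2: m₀ = 51,505 kg, m_f = 51,505 − 40,000 = 11,505 kg; Δv = 325×9.81×ln(4.477) = 3188.2×1.4989 ≈ 4779 m/s.
Stage 3: m₀ = 6,695 kg, m_f = 6,695 − 5,110 = 1,585 kg; Δv = 358×9.81×ln(4.224) = 3512.0×1.4408 ≈ 5060 m/s.
Total Δv = 5450 + 4779 + 5060 = 15289 m/s.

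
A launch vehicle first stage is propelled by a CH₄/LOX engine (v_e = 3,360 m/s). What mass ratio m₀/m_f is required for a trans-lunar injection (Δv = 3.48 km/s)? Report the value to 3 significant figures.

By the Tsiolkovsky rocket equation, m₀/m_f = exp(Δv / v_e) = exp(3480 / 3360.0) = exp(1.0357) = 2.8171.

mass ratio ≈ 2.82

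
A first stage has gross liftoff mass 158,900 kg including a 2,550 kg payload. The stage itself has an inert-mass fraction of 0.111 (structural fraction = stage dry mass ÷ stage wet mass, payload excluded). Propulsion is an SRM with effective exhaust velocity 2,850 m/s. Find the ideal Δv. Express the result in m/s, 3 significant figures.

Δv ≈ 5920 m/s

Stage wet mass = m₀ − payload = 158,900 − 2,550 = 156,350 kg.
Stage dry mass = ε × stage wet mass = 0.111 × 156,350 = 17,354.9 kg.
Burnout mass m_f = stage dry + payload = 17,354.9 + 2,550 = 19,904.9 kg.
Δv = v_e · ln(158,900/19,904.9) = 2850.0 × ln(7.983) = 2850.0 × 2.0773 ≈ 5920 m/s.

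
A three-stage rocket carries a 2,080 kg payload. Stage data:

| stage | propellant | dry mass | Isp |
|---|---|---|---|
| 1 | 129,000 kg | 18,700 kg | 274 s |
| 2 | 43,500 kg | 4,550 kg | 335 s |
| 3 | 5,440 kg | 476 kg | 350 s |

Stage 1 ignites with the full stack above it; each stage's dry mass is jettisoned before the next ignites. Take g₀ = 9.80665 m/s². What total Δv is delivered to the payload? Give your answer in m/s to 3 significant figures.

Ignition mass of stage 1 = 129,000+18,700 + 43,500+4,550 + 5,440+476 + 2,080 = 203,746 kg.
Stage 1: m₀ = 203,746 kg, m_f = 203,746 − 129,000 = 74,746 kg; Δv = 274×9.80665×ln(2.726) = 2687.0×1.0028 ≈ 2694 m/s.
Stage 2: m₀ = 56,046 kg, m_f = 56,046 − 43,500 = 12,546 kg; Δv = 335×9.80665×ln(4.467) = 3285.2×1.4968 ≈ 4917 m/s.
Stage 3: m₀ = 7,996 kg, m_f = 7,996 − 5,440 = 2,556 kg; Δv = 350×9.80665×ln(3.128) = 3432.3×1.1405 ≈ 3915 m/s.
Total Δv = 2694 + 4917 + 3915 = 11526 m/s.

Δv ≈ 11500 m/s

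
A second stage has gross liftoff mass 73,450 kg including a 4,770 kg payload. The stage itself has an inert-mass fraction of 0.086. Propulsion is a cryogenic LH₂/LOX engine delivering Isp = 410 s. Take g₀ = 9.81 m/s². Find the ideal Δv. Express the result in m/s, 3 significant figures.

Δv ≈ 7760 m/s

Stage wet mass = m₀ − payload = 73,450 − 4,770 = 68,680 kg.
Stage dry mass = ε × stage wet mass = 0.086 × 68,680 = 5,906.48 kg.
Burnout mass m_f = stage dry + payload = 5,906.48 + 4,770 = 10,676.48 kg.
v_e = Isp · g₀ = 410 × 9.81 = 4022.1 m/s.
From the ideal rocket equation, Δv = v_e · ln(73,450/10,676.48) = 4022.1 × ln(6.88) = 4022.1 × 1.9286 ≈ 7757 m/s.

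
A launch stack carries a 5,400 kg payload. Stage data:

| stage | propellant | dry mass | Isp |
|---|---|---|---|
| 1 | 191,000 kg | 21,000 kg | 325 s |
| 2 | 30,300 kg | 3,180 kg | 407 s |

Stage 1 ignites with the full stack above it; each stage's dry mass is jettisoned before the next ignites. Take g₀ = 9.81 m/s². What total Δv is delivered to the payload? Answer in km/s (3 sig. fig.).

Δv ≈ 10.6 km/s

Ignition mass of stage 1 = 191,000+21,000 + 30,300+3,180 + 5,400 = 250,880 kg.
Stage 1: m₀ = 250,880 kg, m_f = 250,880 − 191,000 = 59,880 kg; Δv = 325×9.81×ln(4.19) = 3188.2×1.4326 ≈ 4568 m/s.
Stage 2: m₀ = 38,880 kg, m_f = 38,880 − 30,300 = 8,580 kg; Δv = 407×9.81×ln(4.531) = 3992.7×1.5110 ≈ 6033 m/s.
Total Δv = 4568 + 6033 = 10601 m/s.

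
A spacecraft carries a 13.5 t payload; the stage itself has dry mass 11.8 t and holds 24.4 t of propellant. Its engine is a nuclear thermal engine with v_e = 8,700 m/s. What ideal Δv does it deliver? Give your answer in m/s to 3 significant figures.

Δv ≈ 5870 m/s

m₀ = payload + dry + propellant = 13.5 + 11.8 + 24.4 = 49.7 t.
m_f = payload + dry = 13.5 + 11.8 = 25.3 t.
Δv = v_e · ln(m₀/m_f) = 8700.0 × ln(1.964) = 8700.0 × 0.6752 ≈ 5874.2 m/s.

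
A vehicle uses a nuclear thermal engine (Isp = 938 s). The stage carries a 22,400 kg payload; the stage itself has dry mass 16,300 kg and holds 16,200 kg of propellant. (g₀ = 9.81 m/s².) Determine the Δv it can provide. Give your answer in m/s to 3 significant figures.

Δv ≈ 3220 m/s

v_e = Isp · g₀ = 938 × 9.81 = 9201.8 m/s.
m₀ = payload + dry + propellant = 22,400 + 16,300 + 16,200 = 54,900 kg.
m_f = payload + dry = 22,400 + 16,300 = 38,700 kg.
Δv = v_e · ln(m₀/m_f) = 9201.8 × ln(1.419) = 9201.8 × 0.3497 ≈ 3217.6 m/s.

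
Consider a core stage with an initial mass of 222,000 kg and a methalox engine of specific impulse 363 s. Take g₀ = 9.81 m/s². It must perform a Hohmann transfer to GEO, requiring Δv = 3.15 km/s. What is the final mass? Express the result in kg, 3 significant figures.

final mass ≈ 91700 kg

v_e = Isp · g₀ = 363 × 9.81 = 3561.0 m/s.
m₀/m_f = exp(Δv / v_e) = exp(3150 / 3561.0) = exp(0.8846) = 2.4220.
m_f = m₀ / 2.4220 = 222,000 / 2.4220 = 91,659.8 kg.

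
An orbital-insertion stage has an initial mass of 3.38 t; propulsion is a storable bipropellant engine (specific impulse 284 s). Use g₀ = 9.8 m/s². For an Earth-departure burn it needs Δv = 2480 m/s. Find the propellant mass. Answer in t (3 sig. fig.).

v_e = Isp · g₀ = 284 × 9.8 = 2783.2 m/s.
From the ideal rocket equation, m₀/m_f = exp(Δv / v_e) = exp(2480 / 2783.2) = exp(0.8911) = 2.4377.
m_f = 3.38 / 2.4377 = 1.38655 t, so propellant = m₀ − m_f = 3.38 − 1.38655 = 1.99345 t.

propellant mass ≈ 1.99 t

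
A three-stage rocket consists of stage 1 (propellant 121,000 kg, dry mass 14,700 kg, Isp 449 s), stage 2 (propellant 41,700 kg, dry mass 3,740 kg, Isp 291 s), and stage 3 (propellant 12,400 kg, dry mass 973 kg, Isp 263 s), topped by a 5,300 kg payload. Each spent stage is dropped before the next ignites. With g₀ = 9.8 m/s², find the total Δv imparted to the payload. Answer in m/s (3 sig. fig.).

Ignition mass of stage 1 = 121,000+14,700 + 41,700+3,740 + 12,400+973 + 5,300 = 199,813 kg.
Stage 1: m₀ = 199,813 kg, m_f = 199,813 − 121,000 = 78,813 kg; Δv = 449×9.8×ln(2.535) = 4400.2×0.9303 ≈ 4094 m/s.
Stage 2: m₀ = 64,113 kg, m_f = 64,113 − 41,700 = 22,413 kg; Δv = 291×9.8×ln(2.861) = 2851.8×1.0510 ≈ 2997 m/s.
Stage 3: m₀ = 18,673 kg, m_f = 18,673 − 12,400 = 6,273 kg; Δv = 263×9.8×ln(2.977) = 2577.4×1.0908 ≈ 2811 m/s.
Total Δv = 4094 + 2997 + 2811 = 9902 m/s.

Δv ≈ 9900 m/s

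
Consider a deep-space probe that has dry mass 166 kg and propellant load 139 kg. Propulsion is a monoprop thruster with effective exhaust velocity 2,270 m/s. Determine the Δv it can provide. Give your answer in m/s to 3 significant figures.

m₀ = m_dry + m_prop = 166 + 139 = 305 kg.
By the Tsiolkovsky rocket equation, Δv = v_e · ln(m₀/m_f) = 2270.0 × ln(1.837) = 2270.0 × 0.6083 ≈ 1380.9 m/s.

Δv ≈ 1380 m/s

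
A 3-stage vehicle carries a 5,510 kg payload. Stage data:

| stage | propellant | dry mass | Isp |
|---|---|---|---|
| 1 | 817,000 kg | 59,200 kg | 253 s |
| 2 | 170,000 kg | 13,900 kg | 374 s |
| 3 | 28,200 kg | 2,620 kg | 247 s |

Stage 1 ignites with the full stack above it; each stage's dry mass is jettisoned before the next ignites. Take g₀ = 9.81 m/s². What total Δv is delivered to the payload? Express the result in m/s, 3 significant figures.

Ignition mass of stage 1 = 817,000+59,200 + 170,000+13,900 + 28,200+2,620 + 5,510 = 1,096,430 kg.
Stage 1: m₀ = 1,096,430 kg, m_f = 1,096,430 − 817,000 = 279,430 kg; Δv = 253×9.81×ln(3.924) = 2481.9×1.3671 ≈ 3393 m/s.
Stage 2: m₀ = 220,230 kg, m_f = 220,230 − 170,000 = 50,230 kg; Δv = 374×9.81×ln(4.384) = 3668.9×1.4781 ≈ 5423 m/s.
Stage 3: m₀ = 36,330 kg, m_f = 36,330 − 28,200 = 8,130 kg; Δv = 247×9.81×ln(4.469) = 2423.1×1.4971 ≈ 3628 m/s.
Total Δv = 3393 + 5423 + 3628 = 12444 m/s.

Δv ≈ 12400 m/s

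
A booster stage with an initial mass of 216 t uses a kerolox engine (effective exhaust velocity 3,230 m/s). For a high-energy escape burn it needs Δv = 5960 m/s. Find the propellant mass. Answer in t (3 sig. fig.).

propellant mass ≈ 182 t

From the ideal rocket equation, m₀/m_f = exp(Δv / v_e) = exp(5960 / 3230.0) = exp(1.8452) = 6.3294.
m_f = 216 / 6.3294 = 34.1265 t, so propellant = m₀ − m_f = 216 − 34.1265 = 181.8735 t.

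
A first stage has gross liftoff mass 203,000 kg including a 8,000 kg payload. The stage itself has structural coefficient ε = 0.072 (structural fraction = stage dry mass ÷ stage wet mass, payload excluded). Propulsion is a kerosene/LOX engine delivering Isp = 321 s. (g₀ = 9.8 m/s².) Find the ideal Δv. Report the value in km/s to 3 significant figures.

Stage wet mass = m₀ − payload = 203,000 − 8,000 = 195,000 kg.
Stage dry mass = ε × stage wet mass = 0.072 × 195,000 = 14,040 kg.
Burnout mass m_f = stage dry + payload = 14,040 + 8,000 = 22,040 kg.
v_e = Isp · g₀ = 321 × 9.8 = 3145.8 m/s.
Using Δv = v_e ln(m₀/m_f): Δv = v_e · ln(203,000/22,040) = 3145.8 × ln(9.211) = 3145.8 × 2.2203 ≈ 6985 m/s.

Δv ≈ 6.98 km/s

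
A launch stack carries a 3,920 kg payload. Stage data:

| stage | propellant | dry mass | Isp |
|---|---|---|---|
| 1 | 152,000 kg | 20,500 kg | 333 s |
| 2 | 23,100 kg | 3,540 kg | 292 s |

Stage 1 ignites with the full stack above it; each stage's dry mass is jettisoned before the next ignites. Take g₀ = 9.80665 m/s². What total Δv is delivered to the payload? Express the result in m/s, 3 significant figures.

Ignition mass of stage 1 = 152,000+20,500 + 23,100+3,540 + 3,920 = 203,060 kg.
Stage 1: m₀ = 203,060 kg, m_f = 203,060 − 152,000 = 51,060 kg; Δv = 333×9.80665×ln(3.977) = 3265.6×1.3805 ≈ 4508 m/s.
Stage 2: m₀ = 30,560 kg, m_f = 30,560 − 23,100 = 7,460 kg; Δv = 292×9.80665×ln(4.097) = 2863.5×1.4101 ≈ 4038 m/s.
Total Δv = 4508 + 4038 = 8546 m/s.

Δv ≈ 8550 m/s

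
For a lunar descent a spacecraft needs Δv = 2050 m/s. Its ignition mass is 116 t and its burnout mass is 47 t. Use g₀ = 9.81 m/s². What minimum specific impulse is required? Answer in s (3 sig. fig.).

ln(m₀/m_f) = ln(116000/47000) = ln(2.468) = 0.9034.
Using Δv = v_e ln(m₀/m_f): v_e = Δv / ln(m₀/m_f) = 2050 / 0.9034 = 2269.1 m/s.
Isp = v_e / g₀ = 2269.1 / 9.81 = 231.3 s.

Isp ≈ 231 s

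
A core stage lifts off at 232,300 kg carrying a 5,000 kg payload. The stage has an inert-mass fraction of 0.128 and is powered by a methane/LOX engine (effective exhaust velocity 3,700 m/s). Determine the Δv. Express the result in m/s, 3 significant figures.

Δv ≈ 7100 m/s

Stage wet mass = m₀ − payload = 232,300 − 5,000 = 227,300 kg.
Stage dry mass = ε × stage wet mass = 0.128 × 227,300 = 29,094.4 kg.
Burnout mass m_f = stage dry + payload = 29,094.4 + 5,000 = 34,094.4 kg.
Rocket equation: Δv = v_e · ln(232,300/34,094.4) = 3700.0 × ln(6.813) = 3700.0 × 1.9189 ≈ 7100 m/s.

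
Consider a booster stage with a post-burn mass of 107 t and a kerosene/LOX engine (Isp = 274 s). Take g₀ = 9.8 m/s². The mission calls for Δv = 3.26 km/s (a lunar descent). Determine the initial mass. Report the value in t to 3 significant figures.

v_e = Isp · g₀ = 274 × 9.8 = 2685.2 m/s.
m₀/m_f = exp(Δv / v_e) = exp(3260 / 2685.2) = exp(1.2141) = 3.3671.
m₀ = m_f × 3.3671 = 107 × 3.3671 = 360.28 t.

initial mass ≈ 360 t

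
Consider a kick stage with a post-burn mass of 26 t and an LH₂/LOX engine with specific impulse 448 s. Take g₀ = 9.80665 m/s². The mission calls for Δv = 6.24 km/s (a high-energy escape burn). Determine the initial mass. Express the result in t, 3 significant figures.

v_e = Isp · g₀ = 448 × 9.80665 = 4393.4 m/s.
Using Δv = v_e ln(m₀/m_f): m₀/m_f = exp(Δv / v_e) = exp(6240 / 4393.4) = exp(1.4203) = 4.1384.
m₀ = m_f × 4.1384 = 26 × 4.1384 = 107.598 t.

initial mass ≈ 108 t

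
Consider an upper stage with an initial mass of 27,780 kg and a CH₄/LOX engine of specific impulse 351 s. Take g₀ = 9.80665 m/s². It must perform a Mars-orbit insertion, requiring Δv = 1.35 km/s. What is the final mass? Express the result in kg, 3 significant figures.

final mass ≈ 18800 kg

v_e = Isp · g₀ = 351 × 9.80665 = 3442.1 m/s.
Rocket equation: m₀/m_f = exp(Δv / v_e) = exp(1350 / 3442.1) = exp(0.3922) = 1.4802.
m_f = m₀ / 1.4802 = 27,780 / 1.4802 = 18,767.7 kg.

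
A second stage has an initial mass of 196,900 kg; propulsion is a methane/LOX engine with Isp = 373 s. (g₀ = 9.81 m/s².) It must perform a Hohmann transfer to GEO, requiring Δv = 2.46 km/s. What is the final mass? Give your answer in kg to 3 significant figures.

final mass ≈ 101000 kg

v_e = Isp · g₀ = 373 × 9.81 = 3659.1 m/s.
m₀/m_f = exp(Δv / v_e) = exp(2460 / 3659.1) = exp(0.6723) = 1.9587.
m_f = m₀ / 1.9587 = 196,900 / 1.9587 = 100,526 kg.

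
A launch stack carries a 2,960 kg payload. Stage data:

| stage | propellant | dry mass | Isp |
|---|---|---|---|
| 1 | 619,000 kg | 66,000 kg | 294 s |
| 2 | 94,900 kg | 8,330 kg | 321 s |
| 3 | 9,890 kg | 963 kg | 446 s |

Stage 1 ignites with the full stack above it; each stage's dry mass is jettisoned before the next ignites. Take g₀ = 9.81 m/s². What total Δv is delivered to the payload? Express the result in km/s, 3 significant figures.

Δv ≈ 15.0 km/s

Ignition mass of stage 1 = 619,000+66,000 + 94,900+8,330 + 9,890+963 + 2,960 = 802,043 kg.
Stage 1: m₀ = 802,043 kg, m_f = 802,043 − 619,000 = 183,043 kg; Δv = 294×9.81×ln(4.382) = 2884.1×1.4774 ≈ 4261 m/s.
Stage 2: m₀ = 117,043 kg, m_f = 117,043 − 94,900 = 22,143 kg; Δv = 321×9.81×ln(5.286) = 3149.0×1.6650 ≈ 5243 m/s.
Stage 3: m₀ = 13,813 kg, m_f = 13,813 − 9,890 = 3,923 kg; Δv = 446×9.81×ln(3.521) = 4375.3×1.2588 ≈ 5507 m/s.
Total Δv = 4261 + 5243 + 5507 = 15011 m/s.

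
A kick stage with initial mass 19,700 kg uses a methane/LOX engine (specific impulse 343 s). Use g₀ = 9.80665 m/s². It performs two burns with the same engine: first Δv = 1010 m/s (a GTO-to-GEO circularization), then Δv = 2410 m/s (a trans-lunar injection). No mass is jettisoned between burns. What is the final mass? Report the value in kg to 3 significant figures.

v_e = Isp · g₀ = 343 × 9.80665 = 3363.7 m/s.
After the first burn: m = 19700 × exp(−1010/3363.7) = 19700 × 0.74062 = 14,590.2 kg.
After the second burn: m = 14,590.2 × exp(−2410/3363.7) = 14,590.2 × 0.48847 = 7,126.87 kg.

final mass ≈ 7130 kg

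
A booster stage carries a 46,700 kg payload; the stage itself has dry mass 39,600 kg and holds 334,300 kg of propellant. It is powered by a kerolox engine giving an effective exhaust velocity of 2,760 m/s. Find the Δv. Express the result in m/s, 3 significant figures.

m₀ = payload + dry + propellant = 46,700 + 39,600 + 334,300 = 420,600 kg.
m_f = payload + dry = 46,700 + 39,600 = 86,300 kg.
Δv = v_e · ln(m₀/m_f) = 2760.0 × ln(4.874) = 2760.0 × 1.5839 ≈ 4371.4 m/s.

Δv ≈ 4370 m/s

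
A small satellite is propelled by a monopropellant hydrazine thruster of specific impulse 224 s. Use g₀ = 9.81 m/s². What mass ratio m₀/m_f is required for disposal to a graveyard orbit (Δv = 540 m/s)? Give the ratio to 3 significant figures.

v_e = Isp · g₀ = 224 × 9.81 = 2197.4 m/s.
m₀/m_f = exp(Δv / v_e) = exp(540 / 2197.4) = exp(0.2457) = 1.2786.

mass ratio ≈ 1.28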